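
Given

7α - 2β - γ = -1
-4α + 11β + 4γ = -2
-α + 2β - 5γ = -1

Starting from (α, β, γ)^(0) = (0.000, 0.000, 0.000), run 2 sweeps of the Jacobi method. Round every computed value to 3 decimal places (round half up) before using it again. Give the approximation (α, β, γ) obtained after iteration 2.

Iteration 1:
  α = (-1 - (-2)·0.000 - (-1)·0.000) / (7) = -0.143
  β = (-2 - (-4)·0.000 - (4)·0.000) / (11) = -0.182
  γ = (-1 - (-1)·0.000 - (2)·0.000) / (-5) = 0.200
Iteration 2:
  α = (-1 - (-2)·-0.182 - (-1)·0.200) / (7) = -0.166
  β = (-2 - (-4)·-0.143 - (4)·0.200) / (11) = -0.307
  γ = (-1 - (-1)·-0.143 - (2)·-0.182) / (-5) = 0.156

(-0.166, -0.307, 0.156)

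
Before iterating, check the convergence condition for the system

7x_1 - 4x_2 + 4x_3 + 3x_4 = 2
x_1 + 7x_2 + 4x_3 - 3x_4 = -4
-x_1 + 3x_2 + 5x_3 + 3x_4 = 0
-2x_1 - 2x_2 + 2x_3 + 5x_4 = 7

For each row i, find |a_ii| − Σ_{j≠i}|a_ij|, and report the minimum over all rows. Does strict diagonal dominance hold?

-4

row 1: |7| − (4+4+3) = -4
row 2: |7| − (1+4+3) = -1
row 3: |5| − (1+3+3) = -2
row 4: |5| − (2+2+2) = -1
minimum over rows = -4 → not strictly diagonally dominant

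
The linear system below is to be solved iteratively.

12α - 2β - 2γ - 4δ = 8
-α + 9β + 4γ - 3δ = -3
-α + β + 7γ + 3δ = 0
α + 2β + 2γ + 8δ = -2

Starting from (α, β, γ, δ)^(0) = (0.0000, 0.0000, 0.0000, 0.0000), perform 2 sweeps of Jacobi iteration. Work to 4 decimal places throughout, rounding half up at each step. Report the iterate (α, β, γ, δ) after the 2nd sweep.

(0.5278, -0.3426, 0.2500, -0.2500)

Iteration 1:
  α = (8 - (-2)·0.0000 - (-2)·0.0000 - (-4)·0.0000) / (12) = 0.6667
  β = (-3 - (-1)·0.0000 - (4)·0.0000 - (-3)·0.0000) / (9) = -0.3333
  γ = (0 - (-1)·0.0000 - (1)·0.0000 - (3)·0.0000) / (7) = 0.0000
  δ = (-2 - (1)·0.0000 - (2)·0.0000 - (2)·0.0000) / (8) = -0.2500
Iteration 2:
  α = (8 - (-2)·-0.3333 - (-2)·0.0000 - (-4)·-0.2500) / (12) = 0.5278
  β = (-3 - (-1)·0.6667 - (4)·0.0000 - (-3)·-0.2500) / (9) = -0.3426
  γ = (0 - (-1)·0.6667 - (1)·-0.3333 - (3)·-0.2500) / (7) = 0.2500
  δ = (-2 - (1)·0.6667 - (2)·-0.3333 - (2)·0.0000) / (8) = -0.2500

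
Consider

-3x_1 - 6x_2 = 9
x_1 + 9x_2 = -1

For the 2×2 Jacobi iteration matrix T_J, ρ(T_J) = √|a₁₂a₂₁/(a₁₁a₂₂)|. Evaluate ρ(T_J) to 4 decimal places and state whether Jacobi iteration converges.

a₁₂a₂₁/(a₁₁a₂₂) = (-6)·(1) / ((-3)·(9)) = 0.222222
ρ = √|0.222222| = √0.222222 = 0.4714
ρ < 1, so Jacobi converges

0.4714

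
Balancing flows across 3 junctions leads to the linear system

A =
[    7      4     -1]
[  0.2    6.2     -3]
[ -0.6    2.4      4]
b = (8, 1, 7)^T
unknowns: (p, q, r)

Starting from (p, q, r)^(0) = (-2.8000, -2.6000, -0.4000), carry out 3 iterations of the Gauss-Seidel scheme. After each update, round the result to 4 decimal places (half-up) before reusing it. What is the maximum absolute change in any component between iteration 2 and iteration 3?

Iteration 1:
  p = (8 - (4)·-2.6000 - (-1)·-0.4000) / (7) = 2.5714
  q = (1 - (0.2)·2.5714 - (-3)·-0.4000) / (6.2) = -0.1152
  r = (7 - (-0.6)·2.5714 - (2.4)·-0.1152) / (4) = 2.2048
Iteration 2:
  p = (8 - (4)·-0.1152 - (-1)·2.2048) / (7) = 1.5237
  q = (1 - (0.2)·1.5237 - (-3)·2.2048) / (6.2) = 1.1790
  r = (7 - (-0.6)·1.5237 - (2.4)·1.1790) / (4) = 1.2712
Iteration 3:
  p = (8 - (4)·1.1790 - (-1)·1.2712) / (7) = 0.6507
  q = (1 - (0.2)·0.6507 - (-3)·1.2712) / (6.2) = 0.7554
  r = (7 - (-0.6)·0.6507 - (2.4)·0.7554) / (4) = 1.3944
Change: (-0.8730, -0.4236, 0.1232) → max |·| = 0.8730

0.8730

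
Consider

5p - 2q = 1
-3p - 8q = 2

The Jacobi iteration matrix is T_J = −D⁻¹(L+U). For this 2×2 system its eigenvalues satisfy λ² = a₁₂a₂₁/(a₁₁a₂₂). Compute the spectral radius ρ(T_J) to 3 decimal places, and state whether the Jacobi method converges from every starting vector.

a₁₂a₂₁/(a₁₁a₂₂) = (-2)·(-3) / ((5)·(-8)) = -0.150000
ρ = √|-0.150000| = √0.150000 = 0.387
ρ < 1, so Jacobi converges

0.387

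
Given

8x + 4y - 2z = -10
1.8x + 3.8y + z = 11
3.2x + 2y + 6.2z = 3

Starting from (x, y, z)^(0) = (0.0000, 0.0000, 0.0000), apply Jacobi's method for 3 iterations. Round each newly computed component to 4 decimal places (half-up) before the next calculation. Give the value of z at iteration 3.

0.7299

Iteration 1:
  x = (-10 - (4)·0.0000 - (-2)·0.0000) / (8) = -1.2500
  y = (11 - (1.8)·0.0000 - (1)·0.0000) / (3.8) = 2.8947
  z = (3 - (3.2)·0.0000 - (2)·0.0000) / (6.2) = 0.4839
Iteration 2:
  x = (-10 - (4)·2.8947 - (-2)·0.4839) / (8) = -2.5764
  y = (11 - (1.8)·-1.2500 - (1)·0.4839) / (3.8) = 3.3595
  z = (3 - (3.2)·-1.2500 - (2)·2.8947) / (6.2) = 0.1953
Iteration 3:
  x = (-10 - (4)·3.3595 - (-2)·0.1953) / (8) = -2.8809
  y = (11 - (1.8)·-2.5764 - (1)·0.1953) / (3.8) = 4.0637
  z = (3 - (3.2)·-2.5764 - (2)·3.3595) / (6.2) = 0.7299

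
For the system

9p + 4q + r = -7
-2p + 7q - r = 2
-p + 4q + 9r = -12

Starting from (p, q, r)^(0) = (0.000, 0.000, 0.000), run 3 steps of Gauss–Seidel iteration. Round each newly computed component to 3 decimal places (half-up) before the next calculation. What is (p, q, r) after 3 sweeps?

Iteration 1:
  p = (-7 - (4)·0.000 - (1)·0.000) / (9) = -0.778
  q = (2 - (-2)·-0.778 - (-1)·0.000) / (7) = 0.063
  r = (-12 - (-1)·-0.778 - (4)·0.063) / (9) = -1.448
Iteration 2:
  p = (-7 - (4)·0.063 - (1)·-1.448) / (9) = -0.645
  q = (2 - (-2)·-0.645 - (-1)·-1.448) / (7) = -0.105
  r = (-12 - (-1)·-0.645 - (4)·-0.105) / (9) = -1.358
Iteration 3:
  p = (-7 - (4)·-0.105 - (1)·-1.358) / (9) = -0.580
  q = (2 - (-2)·-0.580 - (-1)·-1.358) / (7) = -0.074
  r = (-12 - (-1)·-0.580 - (4)·-0.074) / (9) = -1.365

(-0.580, -0.074, -1.365)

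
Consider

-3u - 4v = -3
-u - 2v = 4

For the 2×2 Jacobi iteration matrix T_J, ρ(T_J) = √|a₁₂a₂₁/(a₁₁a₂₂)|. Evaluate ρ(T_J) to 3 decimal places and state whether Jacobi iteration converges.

0.816

a₁₂a₂₁/(a₁₁a₂₂) = (-4)·(-1) / ((-3)·(-2)) = 0.666667
ρ = √|0.666667| = √0.666667 = 0.816
ρ < 1, so Jacobi converges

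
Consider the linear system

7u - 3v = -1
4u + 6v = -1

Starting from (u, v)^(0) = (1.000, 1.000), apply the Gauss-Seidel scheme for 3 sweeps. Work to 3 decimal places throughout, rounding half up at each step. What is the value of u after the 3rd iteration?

Iteration 1:
  u = (-1 - (-3)·1.000) / (7) = 0.286
  v = (-1 - (4)·0.286) / (6) = -0.357
Iteration 2:
  u = (-1 - (-3)·-0.357) / (7) = -0.296
  v = (-1 - (4)·-0.296) / (6) = 0.031
Iteration 3:
  u = (-1 - (-3)·0.031) / (7) = -0.130
  v = (-1 - (4)·-0.130) / (6) = -0.080

-0.130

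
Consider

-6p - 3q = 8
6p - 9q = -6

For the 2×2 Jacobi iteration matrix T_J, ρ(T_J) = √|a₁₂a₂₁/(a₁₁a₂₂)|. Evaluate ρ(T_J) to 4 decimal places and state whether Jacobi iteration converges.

a₁₂a₂₁/(a₁₁a₂₂) = (-3)·(6) / ((-6)·(-9)) = -0.333333
ρ = √|-0.333333| = √0.333333 = 0.5774
ρ < 1, so Jacobi converges

0.5774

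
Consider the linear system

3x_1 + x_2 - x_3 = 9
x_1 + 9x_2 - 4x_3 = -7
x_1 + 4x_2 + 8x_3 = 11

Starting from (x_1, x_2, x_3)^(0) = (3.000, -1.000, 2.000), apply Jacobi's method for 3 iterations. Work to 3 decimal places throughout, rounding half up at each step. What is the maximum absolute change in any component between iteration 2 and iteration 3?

0.220

Iteration 1:
  x_1 = (9 - (1)·-1.000 - (-1)·2.000) / (3) = 4.000
  x_2 = (-7 - (1)·3.000 - (-4)·2.000) / (9) = -0.222
  x_3 = (11 - (1)·3.000 - (4)·-1.000) / (8) = 1.500
Iteration 2:
  x_1 = (9 - (1)·-0.222 - (-1)·1.500) / (3) = 3.574
  x_2 = (-7 - (1)·4.000 - (-4)·1.500) / (9) = -0.556
  x_3 = (11 - (1)·4.000 - (4)·-0.222) / (8) = 0.986
Iteration 3:
  x_1 = (9 - (1)·-0.556 - (-1)·0.986) / (3) = 3.514
  x_2 = (-7 - (1)·3.574 - (-4)·0.986) / (9) = -0.737
  x_3 = (11 - (1)·3.574 - (4)·-0.556) / (8) = 1.206
Change: (-0.060, -0.181, 0.220) → max |·| = 0.220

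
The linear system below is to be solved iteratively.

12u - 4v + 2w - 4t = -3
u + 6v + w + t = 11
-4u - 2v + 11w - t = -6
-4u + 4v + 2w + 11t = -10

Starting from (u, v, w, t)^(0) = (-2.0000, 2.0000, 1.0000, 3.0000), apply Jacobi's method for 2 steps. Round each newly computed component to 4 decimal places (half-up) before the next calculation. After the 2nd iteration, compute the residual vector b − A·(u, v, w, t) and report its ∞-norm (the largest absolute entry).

Iteration 1:
  u = (-3 - (-4)·2.0000 - (2)·1.0000 - (-4)·3.0000) / (12) = 1.2500
  v = (11 - (1)·-2.0000 - (1)·1.0000 - (1)·3.0000) / (6) = 1.5000
  w = (-6 - (-4)·-2.0000 - (-2)·2.0000 - (-1)·3.0000) / (11) = -0.6364
  t = (-10 - (-4)·-2.0000 - (4)·2.0000 - (2)·1.0000) / (11) = -2.5455
Iteration 2:
  u = (-3 - (-4)·1.5000 - (2)·-0.6364 - (-4)·-2.5455) / (12) = -0.4924
  v = (11 - (1)·1.2500 - (1)·-0.6364 - (1)·-2.5455) / (6) = 2.1553
  w = (-6 - (-4)·1.2500 - (-2)·1.5000 - (-1)·-2.5455) / (11) = -0.0496
  t = (-10 - (-4)·1.2500 - (4)·1.5000 - (2)·-0.6364) / (11) = -0.8843
Residual b − A·x = (8.0920, -0.5055, -3.9977, -10.7643); ∞-norm = 10.7643

10.7643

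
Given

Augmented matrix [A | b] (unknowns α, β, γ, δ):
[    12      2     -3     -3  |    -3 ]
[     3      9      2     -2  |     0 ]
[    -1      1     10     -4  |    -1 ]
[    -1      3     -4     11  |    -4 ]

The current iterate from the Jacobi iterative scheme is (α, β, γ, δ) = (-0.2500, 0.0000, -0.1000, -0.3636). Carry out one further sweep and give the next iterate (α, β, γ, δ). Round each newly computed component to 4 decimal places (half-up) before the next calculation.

One sweep:
  α = (-3 - (2)·0.0000 - (-3)·-0.1000 - (-3)·-0.3636) / (12) = -0.3659
  β = (0 - (3)·-0.2500 - (2)·-0.1000 - (-2)·-0.3636) / (9) = 0.0248
  γ = (-1 - (-1)·-0.2500 - (1)·0.0000 - (-4)·-0.3636) / (10) = -0.2704
  δ = (-4 - (-1)·-0.2500 - (3)·0.0000 - (-4)·-0.1000) / (11) = -0.4227

(-0.3659, 0.0248, -0.2704, -0.4227)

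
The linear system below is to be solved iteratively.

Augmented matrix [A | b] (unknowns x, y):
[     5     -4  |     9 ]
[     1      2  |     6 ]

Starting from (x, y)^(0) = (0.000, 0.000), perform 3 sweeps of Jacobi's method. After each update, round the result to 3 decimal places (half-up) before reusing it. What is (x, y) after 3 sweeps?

Iteration 1:
  x = (9 - (-4)·0.000) / (5) = 1.800
  y = (6 - (1)·0.000) / (2) = 3.000
Iteration 2:
  x = (9 - (-4)·3.000) / (5) = 4.200
  y = (6 - (1)·1.800) / (2) = 2.100
Iteration 3:
  x = (9 - (-4)·2.100) / (5) = 3.480
  y = (6 - (1)·4.200) / (2) = 0.900

(3.480, 0.900)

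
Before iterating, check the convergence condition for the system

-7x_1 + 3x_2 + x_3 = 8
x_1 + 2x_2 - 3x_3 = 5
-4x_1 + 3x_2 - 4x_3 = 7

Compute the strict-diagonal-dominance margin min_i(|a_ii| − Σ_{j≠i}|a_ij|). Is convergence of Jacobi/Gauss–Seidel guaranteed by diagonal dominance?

-3

row 1: |-7| − (3+1) = 3
row 2: |2| − (1+3) = -2
row 3: |-4| − (4+3) = -3
minimum over rows = -3 → not strictly diagonally dominant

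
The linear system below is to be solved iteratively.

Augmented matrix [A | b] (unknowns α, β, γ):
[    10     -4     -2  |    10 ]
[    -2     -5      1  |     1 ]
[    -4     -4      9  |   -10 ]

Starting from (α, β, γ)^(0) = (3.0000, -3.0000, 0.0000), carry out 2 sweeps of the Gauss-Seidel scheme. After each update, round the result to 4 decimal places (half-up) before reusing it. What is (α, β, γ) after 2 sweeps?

(0.7013, -0.7312, -1.1244)

Iteration 1:
  α = (10 - (-4)·-3.0000 - (-2)·0.0000) / (10) = -0.2000
  β = (1 - (-2)·-0.2000 - (1)·0.0000) / (-5) = -0.1200
  γ = (-10 - (-4)·-0.2000 - (-4)·-0.1200) / (9) = -1.2533
Iteration 2:
  α = (10 - (-4)·-0.1200 - (-2)·-1.2533) / (10) = 0.7013
  β = (1 - (-2)·0.7013 - (1)·-1.2533) / (-5) = -0.7312
  γ = (-10 - (-4)·0.7013 - (-4)·-0.7312) / (9) = -1.1244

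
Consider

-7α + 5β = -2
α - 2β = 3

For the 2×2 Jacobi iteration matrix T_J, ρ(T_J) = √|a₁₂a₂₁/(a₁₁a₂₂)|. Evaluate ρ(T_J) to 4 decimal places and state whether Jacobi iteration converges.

0.5976

a₁₂a₂₁/(a₁₁a₂₂) = (5)·(1) / ((-7)·(-2)) = 0.357143
ρ = √|0.357143| = √0.357143 = 0.5976
ρ < 1, so Jacobi converges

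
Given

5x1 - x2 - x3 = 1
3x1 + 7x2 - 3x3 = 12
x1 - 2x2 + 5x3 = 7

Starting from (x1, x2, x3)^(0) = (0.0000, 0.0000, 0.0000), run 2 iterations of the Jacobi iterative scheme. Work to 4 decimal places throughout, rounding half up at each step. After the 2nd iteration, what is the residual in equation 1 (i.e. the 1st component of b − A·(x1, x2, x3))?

Iteration 1:
  x1 = (1 - (-1)·0.0000 - (-1)·0.0000) / (5) = 0.2000
  x2 = (12 - (3)·0.0000 - (-3)·0.0000) / (7) = 1.7143
  x3 = (7 - (1)·0.0000 - (-2)·0.0000) / (5) = 1.4000
Iteration 2:
  x1 = (1 - (-1)·1.7143 - (-1)·1.4000) / (5) = 0.8229
  x2 = (12 - (3)·0.2000 - (-3)·1.4000) / (7) = 2.2286
  x3 = (7 - (1)·0.2000 - (-2)·1.7143) / (5) = 2.0457
Residual b − A·x = (1.1598, 0.0682, 0.4058)

1.1598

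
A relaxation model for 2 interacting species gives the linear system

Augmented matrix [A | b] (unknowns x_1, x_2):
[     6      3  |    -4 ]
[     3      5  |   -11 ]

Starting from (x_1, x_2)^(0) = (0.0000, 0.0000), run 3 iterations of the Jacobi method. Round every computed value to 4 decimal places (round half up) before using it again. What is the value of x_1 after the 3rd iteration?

Iteration 1:
  x_1 = (-4 - (3)·0.0000) / (6) = -0.6667
  x_2 = (-11 - (3)·0.0000) / (5) = -2.2000
Iteration 2:
  x_1 = (-4 - (3)·-2.2000) / (6) = 0.4333
  x_2 = (-11 - (3)·-0.6667) / (5) = -1.8000
Iteration 3:
  x_1 = (-4 - (3)·-1.8000) / (6) = 0.2333
  x_2 = (-11 - (3)·0.4333) / (5) = -2.4600

0.2333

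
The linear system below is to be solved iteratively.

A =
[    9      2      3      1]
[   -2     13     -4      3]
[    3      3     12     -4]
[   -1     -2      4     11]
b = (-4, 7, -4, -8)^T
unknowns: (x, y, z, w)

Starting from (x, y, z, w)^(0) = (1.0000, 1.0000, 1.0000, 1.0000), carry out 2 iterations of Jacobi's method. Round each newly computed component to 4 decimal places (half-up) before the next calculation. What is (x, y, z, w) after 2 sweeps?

Iteration 1:
  x = (-4 - (2)·1.0000 - (3)·1.0000 - (1)·1.0000) / (9) = -1.1111
  y = (7 - (-2)·1.0000 - (-4)·1.0000 - (3)·1.0000) / (13) = 0.7692
  z = (-4 - (3)·1.0000 - (3)·1.0000 - (-4)·1.0000) / (12) = -0.5000
  w = (-8 - (-1)·1.0000 - (-2)·1.0000 - (4)·1.0000) / (11) = -0.8182
Iteration 2:
  x = (-4 - (2)·0.7692 - (3)·-0.5000 - (1)·-0.8182) / (9) = -0.3578
  y = (7 - (-2)·-1.1111 - (-4)·-0.5000 - (3)·-0.8182) / (13) = 0.4025
  z = (-4 - (3)·-1.1111 - (3)·0.7692 - (-4)·-0.8182) / (12) = -0.5206
  w = (-8 - (-1)·-1.1111 - (-2)·0.7692 - (4)·-0.5000) / (11) = -0.5066

(-0.3578, 0.4025, -0.5206, -0.5066)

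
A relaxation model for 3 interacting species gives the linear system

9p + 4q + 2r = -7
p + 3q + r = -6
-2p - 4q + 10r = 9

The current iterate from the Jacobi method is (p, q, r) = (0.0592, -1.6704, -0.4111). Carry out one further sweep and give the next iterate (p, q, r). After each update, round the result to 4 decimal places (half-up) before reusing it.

(0.0560, -1.8827, 0.2437)

One sweep:
  p = (-7 - (4)·-1.6704 - (2)·-0.4111) / (9) = 0.0560
  q = (-6 - (1)·0.0592 - (1)·-0.4111) / (3) = -1.8827
  r = (9 - (-2)·0.0592 - (-4)·-1.6704) / (10) = 0.2437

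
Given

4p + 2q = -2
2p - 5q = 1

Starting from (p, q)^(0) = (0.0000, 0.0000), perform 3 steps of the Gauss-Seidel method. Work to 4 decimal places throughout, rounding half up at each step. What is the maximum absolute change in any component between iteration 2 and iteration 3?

0.0400

Iteration 1:
  p = (-2 - (2)·0.0000) / (4) = -0.5000
  q = (1 - (2)·-0.5000) / (-5) = -0.4000
Iteration 2:
  p = (-2 - (2)·-0.4000) / (4) = -0.3000
  q = (1 - (2)·-0.3000) / (-5) = -0.3200
Iteration 3:
  p = (-2 - (2)·-0.3200) / (4) = -0.3400
  q = (1 - (2)·-0.3400) / (-5) = -0.3360
Change: (-0.0400, -0.0160) → max |·| = 0.0400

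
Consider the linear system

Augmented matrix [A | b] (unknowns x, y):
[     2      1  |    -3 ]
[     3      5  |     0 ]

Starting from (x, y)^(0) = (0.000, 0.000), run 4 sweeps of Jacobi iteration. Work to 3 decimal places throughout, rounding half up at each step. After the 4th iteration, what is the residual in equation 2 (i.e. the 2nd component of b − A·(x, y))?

0.000

Iteration 1:
  x = (-3 - (1)·0.000) / (2) = -1.500
  y = (0 - (3)·0.000) / (5) = 0.000
Iteration 2:
  x = (-3 - (1)·0.000) / (2) = -1.500
  y = (0 - (3)·-1.500) / (5) = 0.900
Iteration 3:
  x = (-3 - (1)·0.900) / (2) = -1.950
  y = (0 - (3)·-1.500) / (5) = 0.900
Iteration 4:
  x = (-3 - (1)·0.900) / (2) = -1.950
  y = (0 - (3)·-1.950) / (5) = 1.170
Residual b − A·x = (-0.270, 0.000)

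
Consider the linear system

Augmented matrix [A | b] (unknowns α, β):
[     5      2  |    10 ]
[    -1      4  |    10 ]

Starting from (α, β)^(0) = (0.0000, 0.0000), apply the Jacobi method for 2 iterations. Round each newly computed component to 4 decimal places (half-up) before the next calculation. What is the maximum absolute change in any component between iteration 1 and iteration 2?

Iteration 1:
  α = (10 - (2)·0.0000) / (5) = 2.0000
  β = (10 - (-1)·0.0000) / (4) = 2.5000
Iteration 2:
  α = (10 - (2)·2.5000) / (5) = 1.0000
  β = (10 - (-1)·2.0000) / (4) = 3.0000
Change: (-1.0000, 0.5000) → max |·| = 1.0000

1.0000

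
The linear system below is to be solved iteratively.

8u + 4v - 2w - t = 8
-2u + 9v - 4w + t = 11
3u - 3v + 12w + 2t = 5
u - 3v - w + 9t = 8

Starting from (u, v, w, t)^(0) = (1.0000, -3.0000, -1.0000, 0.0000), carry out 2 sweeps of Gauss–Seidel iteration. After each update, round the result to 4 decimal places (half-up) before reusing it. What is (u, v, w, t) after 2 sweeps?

Iteration 1:
  u = (8 - (4)·-3.0000 - (-2)·-1.0000 - (-1)·0.0000) / (8) = 2.2500
  v = (11 - (-2)·2.2500 - (-4)·-1.0000 - (1)·0.0000) / (9) = 1.2778
  w = (5 - (3)·2.2500 - (-3)·1.2778 - (2)·0.0000) / (12) = 0.1736
  t = (8 - (1)·2.2500 - (-3)·1.2778 - (-1)·0.1736) / (9) = 1.0841
Iteration 2:
  u = (8 - (4)·1.2778 - (-2)·0.1736 - (-1)·1.0841) / (8) = 0.5400
  v = (11 - (-2)·0.5400 - (-4)·0.1736 - (1)·1.0841) / (9) = 1.2989
  w = (5 - (3)·0.5400 - (-3)·1.2989 - (2)·1.0841) / (12) = 0.4257
  t = (8 - (1)·0.5400 - (-3)·1.2989 - (-1)·0.4257) / (9) = 1.3092

(0.5400, 1.2989, 0.4257, 1.3092)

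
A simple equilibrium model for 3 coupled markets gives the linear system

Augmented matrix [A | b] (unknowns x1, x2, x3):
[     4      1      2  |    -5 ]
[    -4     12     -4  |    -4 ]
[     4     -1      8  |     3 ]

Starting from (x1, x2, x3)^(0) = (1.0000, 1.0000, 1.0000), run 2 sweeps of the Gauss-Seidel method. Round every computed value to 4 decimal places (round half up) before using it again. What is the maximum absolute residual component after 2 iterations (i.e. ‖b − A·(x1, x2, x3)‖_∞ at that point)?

Iteration 1:
  x1 = (-5 - (1)·1.0000 - (2)·1.0000) / (4) = -2.0000
  x2 = (-4 - (-4)·-2.0000 - (-4)·1.0000) / (12) = -0.6667
  x3 = (3 - (4)·-2.0000 - (-1)·-0.6667) / (8) = 1.2917
Iteration 2:
  x1 = (-5 - (1)·-0.6667 - (2)·1.2917) / (4) = -1.7292
  x2 = (-4 - (-4)·-1.7292 - (-4)·1.2917) / (12) = -0.4792
  x3 = (3 - (4)·-1.7292 - (-1)·-0.4792) / (8) = 1.1797
Residual b − A·x = (0.0366, -0.4476, 0.0000); ∞-norm = 0.4476

0.4476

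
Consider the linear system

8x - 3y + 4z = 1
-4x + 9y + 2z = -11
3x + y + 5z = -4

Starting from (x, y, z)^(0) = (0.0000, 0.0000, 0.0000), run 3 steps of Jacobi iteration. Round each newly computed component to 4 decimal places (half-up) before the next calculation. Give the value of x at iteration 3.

0.0695

Iteration 1:
  x = (1 - (-3)·0.0000 - (4)·0.0000) / (8) = 0.1250
  y = (-11 - (-4)·0.0000 - (2)·0.0000) / (9) = -1.2222
  z = (-4 - (3)·0.0000 - (1)·0.0000) / (5) = -0.8000
Iteration 2:
  x = (1 - (-3)·-1.2222 - (4)·-0.8000) / (8) = 0.0667
  y = (-11 - (-4)·0.1250 - (2)·-0.8000) / (9) = -0.9889
  z = (-4 - (3)·0.1250 - (1)·-1.2222) / (5) = -0.6306
Iteration 3:
  x = (1 - (-3)·-0.9889 - (4)·-0.6306) / (8) = 0.0695
  y = (-11 - (-4)·0.0667 - (2)·-0.6306) / (9) = -1.0524
  z = (-4 - (3)·0.0667 - (1)·-0.9889) / (5) = -0.6422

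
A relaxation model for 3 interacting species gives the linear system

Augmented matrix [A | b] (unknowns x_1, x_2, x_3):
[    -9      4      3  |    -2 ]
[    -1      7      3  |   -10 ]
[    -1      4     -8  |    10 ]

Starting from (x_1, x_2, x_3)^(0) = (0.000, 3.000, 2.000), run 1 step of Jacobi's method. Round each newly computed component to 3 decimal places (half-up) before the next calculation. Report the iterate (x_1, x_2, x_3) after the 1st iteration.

(2.222, -2.286, 0.250)

Iteration 1:
  x_1 = (-2 - (4)·3.000 - (3)·2.000) / (-9) = 2.222
  x_2 = (-10 - (-1)·0.000 - (3)·2.000) / (7) = -2.286
  x_3 = (10 - (-1)·0.000 - (4)·3.000) / (-8) = 0.250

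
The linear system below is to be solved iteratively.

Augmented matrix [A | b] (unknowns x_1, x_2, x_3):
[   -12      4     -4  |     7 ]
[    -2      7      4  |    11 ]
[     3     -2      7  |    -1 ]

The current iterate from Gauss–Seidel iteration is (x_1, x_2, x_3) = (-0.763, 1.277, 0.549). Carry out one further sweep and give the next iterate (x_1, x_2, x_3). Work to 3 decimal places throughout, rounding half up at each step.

(-0.341, 1.160, 0.335)

One sweep:
  x_1 = (7 - (4)·1.277 - (-4)·0.549) / (-12) = -0.341
  x_2 = (11 - (-2)·-0.341 - (4)·0.549) / (7) = 1.160
  x_3 = (-1 - (3)·-0.341 - (-2)·1.160) / (7) = 0.335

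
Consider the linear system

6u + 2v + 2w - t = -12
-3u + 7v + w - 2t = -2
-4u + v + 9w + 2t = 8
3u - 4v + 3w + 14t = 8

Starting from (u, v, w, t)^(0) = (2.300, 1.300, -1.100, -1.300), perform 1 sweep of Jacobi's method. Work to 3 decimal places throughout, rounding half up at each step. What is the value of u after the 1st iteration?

Iteration 1:
  u = (-12 - (2)·1.300 - (2)·-1.100 - (-1)·-1.300) / (6) = -2.283
  v = (-2 - (-3)·2.300 - (1)·-1.100 - (-2)·-1.300) / (7) = 0.486
  w = (8 - (-4)·2.300 - (1)·1.300 - (2)·-1.300) / (9) = 2.056
  t = (8 - (3)·2.300 - (-4)·1.300 - (3)·-1.100) / (14) = 0.686

-2.283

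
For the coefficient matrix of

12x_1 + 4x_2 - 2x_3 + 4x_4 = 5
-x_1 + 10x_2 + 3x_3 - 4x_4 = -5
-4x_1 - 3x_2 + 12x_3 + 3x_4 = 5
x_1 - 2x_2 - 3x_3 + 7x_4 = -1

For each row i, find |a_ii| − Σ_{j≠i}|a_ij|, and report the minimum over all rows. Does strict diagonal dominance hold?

1

row 1: |12| − (4+2+4) = 2
row 2: |10| − (1+3+4) = 2
row 3: |12| − (4+3+3) = 2
row 4: |7| − (1+2+3) = 1
minimum over rows = 1 → strictly diagonally dominant (convergence guaranteed)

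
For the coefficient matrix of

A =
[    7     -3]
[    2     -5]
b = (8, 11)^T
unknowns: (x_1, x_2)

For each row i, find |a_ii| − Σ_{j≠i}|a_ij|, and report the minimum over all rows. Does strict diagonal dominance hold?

3

row 1: |7| − (3) = 4
row 2: |-5| − (2) = 3
minimum over rows = 3 → strictly diagonally dominant (convergence guaranteed)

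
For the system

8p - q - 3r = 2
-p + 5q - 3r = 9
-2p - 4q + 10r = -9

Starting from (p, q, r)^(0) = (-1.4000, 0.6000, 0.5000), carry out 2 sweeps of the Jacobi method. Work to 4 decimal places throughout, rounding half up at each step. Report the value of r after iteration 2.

Iteration 1:
  p = (2 - (-1)·0.6000 - (-3)·0.5000) / (8) = 0.5125
  q = (9 - (-1)·-1.4000 - (-3)·0.5000) / (5) = 1.8200
  r = (-9 - (-2)·-1.4000 - (-4)·0.6000) / (10) = -0.9400
Iteration 2:
  p = (2 - (-1)·1.8200 - (-3)·-0.9400) / (8) = 0.1250
  q = (9 - (-1)·0.5125 - (-3)·-0.9400) / (5) = 1.3385
  r = (-9 - (-2)·0.5125 - (-4)·1.8200) / (10) = -0.0695

-0.0695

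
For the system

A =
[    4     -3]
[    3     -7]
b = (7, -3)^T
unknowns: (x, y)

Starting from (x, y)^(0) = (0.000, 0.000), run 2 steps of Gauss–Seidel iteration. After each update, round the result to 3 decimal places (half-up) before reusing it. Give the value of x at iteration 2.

2.634

Iteration 1:
  x = (7 - (-3)·0.000) / (4) = 1.750
  y = (-3 - (3)·1.750) / (-7) = 1.179
Iteration 2:
  x = (7 - (-3)·1.179) / (4) = 2.634
  y = (-3 - (3)·2.634) / (-7) = 1.557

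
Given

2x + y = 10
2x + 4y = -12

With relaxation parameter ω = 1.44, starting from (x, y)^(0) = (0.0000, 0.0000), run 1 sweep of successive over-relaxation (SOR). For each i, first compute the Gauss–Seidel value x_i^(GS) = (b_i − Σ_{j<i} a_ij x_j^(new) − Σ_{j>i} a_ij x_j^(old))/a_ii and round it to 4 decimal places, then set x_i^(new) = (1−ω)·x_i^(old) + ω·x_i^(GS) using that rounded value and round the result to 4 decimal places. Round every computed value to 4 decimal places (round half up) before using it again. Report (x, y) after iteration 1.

Iteration 1:
  x: GS value = (10 - (1)·0.0000) / (2) = 5.0000;  x ← (1−ω)·0.0000 + ω·5.0000 = 7.2000
  y: GS value = (-12 - (2)·7.2000) / (4) = -6.6000;  y ← (1−ω)·0.0000 + ω·-6.6000 = -9.5040

(7.2000, -9.5040)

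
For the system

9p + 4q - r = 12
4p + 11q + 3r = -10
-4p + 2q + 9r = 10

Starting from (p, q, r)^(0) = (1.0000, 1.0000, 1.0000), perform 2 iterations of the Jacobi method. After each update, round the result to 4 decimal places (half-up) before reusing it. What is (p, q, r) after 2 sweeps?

(2.1684, -1.6364, 1.8990)

Iteration 1:
  p = (12 - (4)·1.0000 - (-1)·1.0000) / (9) = 1.0000
  q = (-10 - (4)·1.0000 - (3)·1.0000) / (11) = -1.5455
  r = (10 - (-4)·1.0000 - (2)·1.0000) / (9) = 1.3333
Iteration 2:
  p = (12 - (4)·-1.5455 - (-1)·1.3333) / (9) = 2.1684
  q = (-10 - (4)·1.0000 - (3)·1.3333) / (11) = -1.6364
  r = (10 - (-4)·1.0000 - (2)·-1.5455) / (9) = 1.8990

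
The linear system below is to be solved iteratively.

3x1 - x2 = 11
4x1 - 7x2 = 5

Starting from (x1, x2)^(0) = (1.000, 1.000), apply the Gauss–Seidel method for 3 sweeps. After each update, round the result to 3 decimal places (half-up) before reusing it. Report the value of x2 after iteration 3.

1.701

Iteration 1:
  x1 = (11 - (-1)·1.000) / (3) = 4.000
  x2 = (5 - (4)·4.000) / (-7) = 1.571
Iteration 2:
  x1 = (11 - (-1)·1.571) / (3) = 4.190
  x2 = (5 - (4)·4.190) / (-7) = 1.680
Iteration 3:
  x1 = (11 - (-1)·1.680) / (3) = 4.227
  x2 = (5 - (4)·4.227) / (-7) = 1.701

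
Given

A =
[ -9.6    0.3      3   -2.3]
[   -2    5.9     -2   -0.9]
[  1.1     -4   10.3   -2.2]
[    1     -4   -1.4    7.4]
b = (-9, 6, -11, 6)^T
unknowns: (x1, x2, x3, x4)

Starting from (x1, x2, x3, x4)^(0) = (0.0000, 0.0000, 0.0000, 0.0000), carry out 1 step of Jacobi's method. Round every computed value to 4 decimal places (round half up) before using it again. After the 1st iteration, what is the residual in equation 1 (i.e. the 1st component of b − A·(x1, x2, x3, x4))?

4.7638

Iteration 1:
  x1 = (-9 - (0.3)·0.0000 - (3)·0.0000 - (-2.3)·0.0000) / (-9.6) = 0.9375
  x2 = (6 - (-2)·0.0000 - (-2)·0.0000 - (-0.9)·0.0000) / (5.9) = 1.0169
  x3 = (-11 - (1.1)·0.0000 - (-4)·0.0000 - (-2.2)·0.0000) / (10.3) = -1.0680
  x4 = (6 - (1)·0.0000 - (-4)·0.0000 - (-1.4)·0.0000) / (7.4) = 0.8108
Residual b − A·x = (4.7638, 0.4690, 4.8205, 1.6350)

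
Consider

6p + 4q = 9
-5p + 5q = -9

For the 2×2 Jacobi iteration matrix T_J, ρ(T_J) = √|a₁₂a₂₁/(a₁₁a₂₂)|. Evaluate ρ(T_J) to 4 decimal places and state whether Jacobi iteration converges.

a₁₂a₂₁/(a₁₁a₂₂) = (4)·(-5) / ((6)·(5)) = -0.666667
ρ = √|-0.666667| = √0.666667 = 0.8165
ρ < 1, so Jacobi converges

0.8165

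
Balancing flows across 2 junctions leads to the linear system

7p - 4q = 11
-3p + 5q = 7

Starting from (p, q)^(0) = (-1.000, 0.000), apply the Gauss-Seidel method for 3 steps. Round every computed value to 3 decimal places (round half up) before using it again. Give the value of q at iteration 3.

Iteration 1:
  p = (11 - (-4)·0.000) / (7) = 1.571
  q = (7 - (-3)·1.571) / (5) = 2.343
Iteration 2:
  p = (11 - (-4)·2.343) / (7) = 2.910
  q = (7 - (-3)·2.910) / (5) = 3.146
Iteration 3:
  p = (11 - (-4)·3.146) / (7) = 3.369
  q = (7 - (-3)·3.369) / (5) = 3.421

3.421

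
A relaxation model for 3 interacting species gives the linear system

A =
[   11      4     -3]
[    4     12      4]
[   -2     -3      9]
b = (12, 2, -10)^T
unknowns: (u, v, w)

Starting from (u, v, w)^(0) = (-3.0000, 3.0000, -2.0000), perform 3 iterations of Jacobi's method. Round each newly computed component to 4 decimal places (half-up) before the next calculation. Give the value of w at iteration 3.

-0.8614

Iteration 1:
  u = (12 - (4)·3.0000 - (-3)·-2.0000) / (11) = -0.5455
  v = (2 - (4)·-3.0000 - (4)·-2.0000) / (12) = 1.8333
  w = (-10 - (-2)·-3.0000 - (-3)·3.0000) / (9) = -0.7778
Iteration 2:
  u = (12 - (4)·1.8333 - (-3)·-0.7778) / (11) = 0.2121
  v = (2 - (4)·-0.5455 - (4)·-0.7778) / (12) = 0.6078
  w = (-10 - (-2)·-0.5455 - (-3)·1.8333) / (9) = -0.6212
Iteration 3:
  u = (12 - (4)·0.6078 - (-3)·-0.6212) / (11) = 0.7005
  v = (2 - (4)·0.2121 - (4)·-0.6212) / (12) = 0.3030
  w = (-10 - (-2)·0.2121 - (-3)·0.6078) / (9) = -0.8614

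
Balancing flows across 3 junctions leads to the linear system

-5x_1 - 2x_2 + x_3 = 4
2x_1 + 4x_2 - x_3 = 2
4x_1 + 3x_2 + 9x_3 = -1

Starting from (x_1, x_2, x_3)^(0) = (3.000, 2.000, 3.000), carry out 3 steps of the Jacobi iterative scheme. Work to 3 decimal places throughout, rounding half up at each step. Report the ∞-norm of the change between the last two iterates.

Iteration 1:
  x_1 = (4 - (-2)·2.000 - (1)·3.000) / (-5) = -1.000
  x_2 = (2 - (2)·3.000 - (-1)·3.000) / (4) = -0.250
  x_3 = (-1 - (4)·3.000 - (3)·2.000) / (9) = -2.111
Iteration 2:
  x_1 = (4 - (-2)·-0.250 - (1)·-2.111) / (-5) = -1.122
  x_2 = (2 - (2)·-1.000 - (-1)·-2.111) / (4) = 0.472
  x_3 = (-1 - (4)·-1.000 - (3)·-0.250) / (9) = 0.417
Iteration 3:
  x_1 = (4 - (-2)·0.472 - (1)·0.417) / (-5) = -0.905
  x_2 = (2 - (2)·-1.122 - (-1)·0.417) / (4) = 1.165
  x_3 = (-1 - (4)·-1.122 - (3)·0.472) / (9) = 0.230
Change: (0.217, 0.693, -0.187) → max |·| = 0.693

0.693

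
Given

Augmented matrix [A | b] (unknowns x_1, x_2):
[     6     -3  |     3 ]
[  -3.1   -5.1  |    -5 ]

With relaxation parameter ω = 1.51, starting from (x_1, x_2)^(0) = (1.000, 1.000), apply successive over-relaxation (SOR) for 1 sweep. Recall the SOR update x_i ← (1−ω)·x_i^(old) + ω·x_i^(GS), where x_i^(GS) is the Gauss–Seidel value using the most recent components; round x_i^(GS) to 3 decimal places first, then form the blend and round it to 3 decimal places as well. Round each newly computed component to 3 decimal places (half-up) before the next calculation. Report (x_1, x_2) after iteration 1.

Iteration 1:
  x_1: GS value = (3 - (-3)·1.000) / (6) = 1.000;  x_1 ← (1−ω)·1.000 + ω·1.000 = 1.000
  x_2: GS value = (-5 - (-3.1)·1.000) / (-5.1) = 0.373;  x_2 ← (1−ω)·1.000 + ω·0.373 = 0.053

(1.000, 0.053)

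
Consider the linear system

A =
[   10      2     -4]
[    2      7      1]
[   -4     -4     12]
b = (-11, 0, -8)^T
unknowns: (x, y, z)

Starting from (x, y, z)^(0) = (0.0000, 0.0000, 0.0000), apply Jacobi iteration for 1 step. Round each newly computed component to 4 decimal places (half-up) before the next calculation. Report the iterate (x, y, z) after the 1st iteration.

Iteration 1:
  x = (-11 - (2)·0.0000 - (-4)·0.0000) / (10) = -1.1000
  y = (0 - (2)·0.0000 - (1)·0.0000) / (7) = 0.0000
  z = (-8 - (-4)·0.0000 - (-4)·0.0000) / (12) = -0.6667

(-1.1000, 0.0000, -0.6667)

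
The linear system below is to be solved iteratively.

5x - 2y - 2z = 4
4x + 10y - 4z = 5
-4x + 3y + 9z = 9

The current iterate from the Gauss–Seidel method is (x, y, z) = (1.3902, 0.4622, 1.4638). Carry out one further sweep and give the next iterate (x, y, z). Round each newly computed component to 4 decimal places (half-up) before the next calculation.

(1.5704, 0.4574, 1.5455)

One sweep:
  x = (4 - (-2)·0.4622 - (-2)·1.4638) / (5) = 1.5704
  y = (5 - (4)·1.5704 - (-4)·1.4638) / (10) = 0.4574
  z = (9 - (-4)·1.5704 - (3)·0.4574) / (9) = 1.5455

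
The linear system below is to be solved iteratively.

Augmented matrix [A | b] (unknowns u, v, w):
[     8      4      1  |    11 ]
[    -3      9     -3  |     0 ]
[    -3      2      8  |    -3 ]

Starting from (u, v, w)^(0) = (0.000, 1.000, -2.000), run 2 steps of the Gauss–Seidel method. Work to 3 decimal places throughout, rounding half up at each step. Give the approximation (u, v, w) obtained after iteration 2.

Iteration 1:
  u = (11 - (4)·1.000 - (1)·-2.000) / (8) = 1.125
  v = (0 - (-3)·1.125 - (-3)·-2.000) / (9) = -0.292
  w = (-3 - (-3)·1.125 - (2)·-0.292) / (8) = 0.120
Iteration 2:
  u = (11 - (4)·-0.292 - (1)·0.120) / (8) = 1.506
  v = (0 - (-3)·1.506 - (-3)·0.120) / (9) = 0.542
  w = (-3 - (-3)·1.506 - (2)·0.542) / (8) = 0.054

(1.506, 0.542, 0.054)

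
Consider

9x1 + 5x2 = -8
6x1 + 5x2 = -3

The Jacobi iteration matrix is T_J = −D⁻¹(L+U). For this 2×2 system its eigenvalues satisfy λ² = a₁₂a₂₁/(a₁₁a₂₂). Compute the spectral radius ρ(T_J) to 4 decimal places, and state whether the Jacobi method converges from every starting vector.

0.8165

a₁₂a₂₁/(a₁₁a₂₂) = (5)·(6) / ((9)·(5)) = 0.666667
ρ = √|0.666667| = √0.666667 = 0.8165
ρ < 1, so Jacobi converges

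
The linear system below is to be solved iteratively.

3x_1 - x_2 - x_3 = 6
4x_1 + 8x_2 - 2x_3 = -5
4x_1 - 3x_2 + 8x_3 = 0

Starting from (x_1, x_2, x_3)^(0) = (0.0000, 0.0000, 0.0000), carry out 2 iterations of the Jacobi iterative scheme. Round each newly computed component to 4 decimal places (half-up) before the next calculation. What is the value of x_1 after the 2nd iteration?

1.7917

Iteration 1:
  x_1 = (6 - (-1)·0.0000 - (-1)·0.0000) / (3) = 2.0000
  x_2 = (-5 - (4)·0.0000 - (-2)·0.0000) / (8) = -0.6250
  x_3 = (0 - (4)·0.0000 - (-3)·0.0000) / (8) = 0.0000
Iteration 2:
  x_1 = (6 - (-1)·-0.6250 - (-1)·0.0000) / (3) = 1.7917
  x_2 = (-5 - (4)·2.0000 - (-2)·0.0000) / (8) = -1.6250
  x_3 = (0 - (4)·2.0000 - (-3)·-0.6250) / (8) = -1.2344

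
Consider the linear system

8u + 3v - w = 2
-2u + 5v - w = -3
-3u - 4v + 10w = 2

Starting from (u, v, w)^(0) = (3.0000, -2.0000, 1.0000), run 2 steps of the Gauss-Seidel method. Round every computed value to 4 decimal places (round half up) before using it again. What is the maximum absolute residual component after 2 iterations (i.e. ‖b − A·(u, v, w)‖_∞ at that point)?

0.8401

Iteration 1:
  u = (2 - (3)·-2.0000 - (-1)·1.0000) / (8) = 1.1250
  v = (-3 - (-2)·1.1250 - (-1)·1.0000) / (5) = 0.0500
  w = (2 - (-3)·1.1250 - (-4)·0.0500) / (10) = 0.5575
Iteration 2:
  u = (2 - (3)·0.0500 - (-1)·0.5575) / (8) = 0.3009
  v = (-3 - (-2)·0.3009 - (-1)·0.5575) / (5) = -0.3681
  w = (2 - (-3)·0.3009 - (-4)·-0.3681) / (10) = 0.1430
Residual b − A·x = (0.8401, -0.4147, 0.0003); ∞-norm = 0.8401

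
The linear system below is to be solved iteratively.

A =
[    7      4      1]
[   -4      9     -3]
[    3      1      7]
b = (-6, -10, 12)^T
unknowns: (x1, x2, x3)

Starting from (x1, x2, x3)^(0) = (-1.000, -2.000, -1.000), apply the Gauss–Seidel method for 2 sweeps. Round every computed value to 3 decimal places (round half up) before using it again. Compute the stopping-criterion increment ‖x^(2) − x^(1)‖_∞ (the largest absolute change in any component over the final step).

0.814

Iteration 1:
  x1 = (-6 - (4)·-2.000 - (1)·-1.000) / (7) = 0.429
  x2 = (-10 - (-4)·0.429 - (-3)·-1.000) / (9) = -1.254
  x3 = (12 - (3)·0.429 - (1)·-1.254) / (7) = 1.710
Iteration 2:
  x1 = (-6 - (4)·-1.254 - (1)·1.710) / (7) = -0.385
  x2 = (-10 - (-4)·-0.385 - (-3)·1.710) / (9) = -0.712
  x3 = (12 - (3)·-0.385 - (1)·-0.712) / (7) = 1.981
Change: (-0.814, 0.542, 0.271) → max |·| = 0.814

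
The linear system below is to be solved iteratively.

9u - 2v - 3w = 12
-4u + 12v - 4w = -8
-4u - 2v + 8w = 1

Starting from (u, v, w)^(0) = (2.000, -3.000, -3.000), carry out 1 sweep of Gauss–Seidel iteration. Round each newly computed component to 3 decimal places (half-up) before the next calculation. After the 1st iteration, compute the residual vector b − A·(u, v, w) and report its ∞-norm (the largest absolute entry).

Iteration 1:
  u = (12 - (-2)·-3.000 - (-3)·-3.000) / (9) = -0.333
  v = (-8 - (-4)·-0.333 - (-4)·-3.000) / (12) = -1.778
  w = (1 - (-4)·-0.333 - (-2)·-1.778) / (8) = -0.486
Residual b − A·x = (9.983, 10.060, 0.000); ∞-norm = 10.060

10.060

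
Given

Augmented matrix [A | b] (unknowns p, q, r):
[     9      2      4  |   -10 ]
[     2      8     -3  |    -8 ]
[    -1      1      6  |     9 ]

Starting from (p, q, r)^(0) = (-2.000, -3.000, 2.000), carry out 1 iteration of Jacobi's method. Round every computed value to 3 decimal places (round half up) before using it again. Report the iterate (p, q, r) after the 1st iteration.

(-1.333, 0.250, 1.667)

Iteration 1:
  p = (-10 - (2)·-3.000 - (4)·2.000) / (9) = -1.333
  q = (-8 - (2)·-2.000 - (-3)·2.000) / (8) = 0.250
  r = (9 - (-1)·-2.000 - (1)·-3.000) / (6) = 1.667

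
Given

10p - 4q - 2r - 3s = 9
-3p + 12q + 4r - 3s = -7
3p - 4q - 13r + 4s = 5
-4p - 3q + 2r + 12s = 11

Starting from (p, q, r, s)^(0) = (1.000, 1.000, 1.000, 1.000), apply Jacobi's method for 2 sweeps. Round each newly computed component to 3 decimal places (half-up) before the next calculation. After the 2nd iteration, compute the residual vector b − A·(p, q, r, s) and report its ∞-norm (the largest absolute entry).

4.668

Iteration 1:
  p = (9 - (-4)·1.000 - (-2)·1.000 - (-3)·1.000) / (10) = 1.800
  q = (-7 - (-3)·1.000 - (4)·1.000 - (-3)·1.000) / (12) = -0.417
  r = (5 - (3)·1.000 - (-4)·1.000 - (4)·1.000) / (-13) = -0.154
  s = (11 - (-4)·1.000 - (-3)·1.000 - (2)·1.000) / (12) = 1.333
Iteration 2:
  p = (9 - (-4)·-0.417 - (-2)·-0.154 - (-3)·1.333) / (10) = 1.102
  q = (-7 - (-3)·1.800 - (4)·-0.154 - (-3)·1.333) / (12) = 0.251
  r = (5 - (3)·1.800 - (-4)·-0.417 - (4)·1.333) / (-13) = 0.569
  s = (11 - (-4)·1.800 - (-3)·-0.417 - (2)·-0.154) / (12) = 1.438
Residual b − A·x = (4.436, -4.668, 4.343, -2.233); ∞-norm = 4.668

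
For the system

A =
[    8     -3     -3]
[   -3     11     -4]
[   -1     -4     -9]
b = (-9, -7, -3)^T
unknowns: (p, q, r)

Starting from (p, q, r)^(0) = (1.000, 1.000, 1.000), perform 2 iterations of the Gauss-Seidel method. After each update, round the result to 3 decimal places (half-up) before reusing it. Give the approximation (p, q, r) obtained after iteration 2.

Iteration 1:
  p = (-9 - (-3)·1.000 - (-3)·1.000) / (8) = -0.375
  q = (-7 - (-3)·-0.375 - (-4)·1.000) / (11) = -0.375
  r = (-3 - (-1)·-0.375 - (-4)·-0.375) / (-9) = 0.542
Iteration 2:
  p = (-9 - (-3)·-0.375 - (-3)·0.542) / (8) = -1.062
  q = (-7 - (-3)·-1.062 - (-4)·0.542) / (11) = -0.729
  r = (-3 - (-1)·-1.062 - (-4)·-0.729) / (-9) = 0.775

(-1.062, -0.729, 0.775)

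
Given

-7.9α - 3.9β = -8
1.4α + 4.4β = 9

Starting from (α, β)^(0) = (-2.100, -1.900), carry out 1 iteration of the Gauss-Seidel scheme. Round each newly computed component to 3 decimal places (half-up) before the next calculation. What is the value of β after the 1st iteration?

1.425

Iteration 1:
  α = (-8 - (-3.9)·-1.900) / (-7.9) = 1.951
  β = (9 - (1.4)·1.951) / (4.4) = 1.425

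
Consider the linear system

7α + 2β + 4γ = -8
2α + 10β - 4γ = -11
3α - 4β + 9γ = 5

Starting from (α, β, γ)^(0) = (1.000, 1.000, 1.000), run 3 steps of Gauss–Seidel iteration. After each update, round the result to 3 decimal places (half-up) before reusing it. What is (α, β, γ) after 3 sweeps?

(-1.603, -0.392, 0.916)

Iteration 1:
  α = (-8 - (2)·1.000 - (4)·1.000) / (7) = -2.000
  β = (-11 - (2)·-2.000 - (-4)·1.000) / (10) = -0.300
  γ = (5 - (3)·-2.000 - (-4)·-0.300) / (9) = 1.089
Iteration 2:
  α = (-8 - (2)·-0.300 - (4)·1.089) / (7) = -1.679
  β = (-11 - (2)·-1.679 - (-4)·1.089) / (10) = -0.329
  γ = (5 - (3)·-1.679 - (-4)·-0.329) / (9) = 0.969
Iteration 3:
  α = (-8 - (2)·-0.329 - (4)·0.969) / (7) = -1.603
  β = (-11 - (2)·-1.603 - (-4)·0.969) / (10) = -0.392
  γ = (5 - (3)·-1.603 - (-4)·-0.392) / (9) = 0.916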